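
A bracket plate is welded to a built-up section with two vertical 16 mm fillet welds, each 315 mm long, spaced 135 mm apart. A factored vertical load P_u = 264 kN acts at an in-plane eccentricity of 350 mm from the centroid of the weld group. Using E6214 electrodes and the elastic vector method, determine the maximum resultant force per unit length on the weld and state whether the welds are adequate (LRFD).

E62XX → F_EXX = 620 MPa.
Total weld length L_w = 630 mm. Treat welds as unit-width lines.
Polar moment about centroid: J = 2[d³/12 + d(b/2)²] = 2[315³/12 + 315×67.5²] = 8080000 mm³.
Direct shear f_v = P/L_w = 264×10³ / 630 = 419 N/mm (vertical).
Torsion M = P·e = 264×10³ × 350 = 92400000 N·mm.
Critical point at (x, y) = (67.5, 157.5) from centroid. f_tx = M·y/J = 1801 N/mm; f_ty = M·x/J = 771.9 N/mm.
Resultant f_max = √[f_tx² + (f_v + f_ty)²] = √[1801² + (419 + 771.9)²] = 2159 N/mm.
Capacity per unit length: φr_n = 0.75 × 0.6 × 620 × (0.707 × 16) = 3156 N/mm.
2159 ≤ 3156 → adequate.

f_max ≈ 2160 N/mm; adequate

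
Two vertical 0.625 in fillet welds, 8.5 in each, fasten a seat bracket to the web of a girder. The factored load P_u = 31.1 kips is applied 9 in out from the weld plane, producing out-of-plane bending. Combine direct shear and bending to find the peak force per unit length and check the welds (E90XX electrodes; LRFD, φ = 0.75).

f_max ≈ 11.8 kip/in; adequate

E90XX → F_EXX = 90 ksi.
L_w = 2 × 8.5 = 17 in; section modulus (unit throat) S = 2 × L²/6 = 24.08 in².
Direct shear f_v = P/L_w = 31.1/17 = 1.829 kip/in.
Moment M = P × e = 31.1 × 9 = 279.9 kip·in; bending f_b = M/S = 11.62 kip/in.
f_max = √(f_v² + f_b²) = √(1.829² + 11.62²) = 11.77 kip/in.
φr_n = 0.75 × 0.6 × 90 × (0.707 × 0.625) = 17.9 kip/in → adequate.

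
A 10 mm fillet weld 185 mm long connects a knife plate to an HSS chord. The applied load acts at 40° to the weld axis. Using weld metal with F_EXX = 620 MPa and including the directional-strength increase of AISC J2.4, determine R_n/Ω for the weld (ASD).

R_n/Ω ≈ 306 kN

t_e = 0.707 × 10 = 7.07 mm; A_we = 7.07 × 185 = 1308 mm².
Directional factor: 1.0 + 0.5 sin^1.5(40°) = 1.258.
F_nw = 0.6 × 620 × 1.258 = 467.9 MPa.
R_n/Ω = (467.9 × 1308) / 2.0 × 10⁻³ = 306 kN.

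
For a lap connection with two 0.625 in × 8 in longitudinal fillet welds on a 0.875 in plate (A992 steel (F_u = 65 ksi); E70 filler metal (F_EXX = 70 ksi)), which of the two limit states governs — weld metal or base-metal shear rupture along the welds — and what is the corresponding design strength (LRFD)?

t_e = 0.707 × 0.625 = 0.4419 in; L = 16 in.
Weld metal: φR_n = 0.75 × 0.6 × 70 × 0.4419 × 16 = 222.7 kips.
Base metal (shear rupture): φR_n = 0.75 × 0.6 × 65 × 0.875 × 16 = 409.5 kips.
Governing: weld metal.

φR_n ≈ 223 kips (weld metal governs)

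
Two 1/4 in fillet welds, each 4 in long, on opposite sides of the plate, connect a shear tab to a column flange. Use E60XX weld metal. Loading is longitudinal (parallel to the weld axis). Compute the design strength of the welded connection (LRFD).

E60XX → F_EXX = 60 ksi.
Effective throat t_e = 0.707 × 0.25 = 0.1767 in.
Total length L = 8 in; A_we = 0.1767 × 8 = 1.414 in².
F_nw = 0.6 F_EXX = 0.6 × 60 = 36 ksi.
φR_n = 0.75 × 36 × 1.414 = 38.18 kips.

φR_n ≈ 38.2 kips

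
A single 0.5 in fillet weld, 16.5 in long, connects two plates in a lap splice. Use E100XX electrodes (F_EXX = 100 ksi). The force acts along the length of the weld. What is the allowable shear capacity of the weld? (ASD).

R_n/Ω ≈ 175 kip

Effective throat t_e = 0.707 × 0.5 = 0.3535 in.
Total length L = 16.5 in; A_we = 0.3535 × 16.5 = 5.833 in².
F_nw = 0.6 F_EXX = 0.6 × 100 = 60 ksi.
R_n = 60 × 5.833 = 350 kip; R_n/Ω = 350/2.0 = 175 kip.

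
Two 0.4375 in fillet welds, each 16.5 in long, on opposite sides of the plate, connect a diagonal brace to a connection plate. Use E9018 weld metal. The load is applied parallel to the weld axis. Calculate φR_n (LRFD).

φR_n ≈ 413 kips

E90XX → F_EXX = 90 ksi.
Effective throat t_e = 0.707 × 0.4375 = 0.3093 in.
Total length L = 33 in; A_we = 0.3093 × 33 = 10.21 in².
F_nw = 0.6 F_EXX = 0.6 × 90 = 54 ksi.
φR_n = 0.75 × 54 × 10.21 = 413.4 kips.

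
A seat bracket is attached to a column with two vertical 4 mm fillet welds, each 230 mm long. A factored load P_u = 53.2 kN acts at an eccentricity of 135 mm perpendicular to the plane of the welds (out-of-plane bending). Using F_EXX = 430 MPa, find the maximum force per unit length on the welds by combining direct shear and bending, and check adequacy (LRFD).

L_w = 2 × 230 = 460 mm; section modulus (unit throat) S = 2 × L²/6 = 17630 mm².
Direct shear f_v = P/L_w = 53.2×10³/460 = 115.7 N/mm.
Moment M = P × e = 53.2×10³ × 135 = 7182000 N·mm; bending f_b = M/S = 407.3 N/mm.
f_max = √(f_v² + f_b²) = √(115.7² + 407.3²) = 423.4 N/mm.
φr_n = 0.75 × 0.6 × 430 × (0.707 × 4) = 547.2 N/mm → adequate.

f_max ≈ 423 N/mm; adequate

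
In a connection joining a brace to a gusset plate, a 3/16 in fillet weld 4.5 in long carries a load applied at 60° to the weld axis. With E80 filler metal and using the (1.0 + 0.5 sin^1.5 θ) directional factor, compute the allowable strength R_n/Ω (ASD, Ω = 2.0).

E80XX → F_EXX = 80 ksi.
t_e = 0.707 × 0.1875 = 0.1326 in; A_we = 0.1326 × 4.5 = 0.5965 in².
Directional factor: 1.0 + 0.5 sin^1.5(60°) = 1.403.
F_nw = 0.6 × 80 × 1.403 = 67.34 ksi.
R_n/Ω = (67.34 × 0.5965) / 2.0 = 20.09 kips.

R_n/Ω ≈ 20.1 kips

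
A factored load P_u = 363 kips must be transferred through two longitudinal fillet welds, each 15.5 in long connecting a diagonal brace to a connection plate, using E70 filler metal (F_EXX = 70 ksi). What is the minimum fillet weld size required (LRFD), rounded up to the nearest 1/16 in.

w = 9/16 in

Total weld length L = 31 in.
Required throat t_e = P_u / (φ × 0.6 F_EXX × L) = 363 / (0.75 × 0.6 × 70 × 31) = 0.3717 in.
Required leg w = t_e / 0.707 = 0.5258 in → use 9/16 in.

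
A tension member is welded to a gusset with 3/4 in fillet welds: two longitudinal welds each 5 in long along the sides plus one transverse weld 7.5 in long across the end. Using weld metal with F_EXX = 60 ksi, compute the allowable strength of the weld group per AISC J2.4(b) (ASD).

R_n/Ω ≈ 189 kips

t_e = 0.707 × 0.75 = 0.5302 in.
R_nwl = 0.6 × 60 × 0.5302 × 10 = 190.9 kips (longitudinal, 2 welds).
R_nwt = 0.6 × 60 × 0.5302 × 7.5 = 143.2 kips (transverse, base value).
(i) R_nwl + R_nwt = 334.1 kips; (ii) 0.85 R_nwl + 1.5 R_nwt = 377 kips.
R_n = max = 377 kips [governs: (ii)]; R_n/Ω = 188.5 kips.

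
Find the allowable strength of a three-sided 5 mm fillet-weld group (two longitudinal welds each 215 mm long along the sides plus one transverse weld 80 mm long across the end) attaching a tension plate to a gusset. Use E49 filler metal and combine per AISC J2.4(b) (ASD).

R_n/Ω ≈ 265 kN

E49XX → F_EXX = 490 MPa.
t_e = 0.707 × 5 = 3.535 mm.
R_nwl = 0.6 × 490 × 3.535 × 430 × 10⁻³ = 446.9 kN (longitudinal, 2 welds).
R_nwt = 0.6 × 490 × 3.535 × 80 × 10⁻³ = 83.14 kN (transverse, base value).
(i) R_nwl + R_nwt = 530 kN; (ii) 0.85 R_nwl + 1.5 R_nwt = 504.6 kN.
R_n = max = 530 kN [governs: (i)]; R_n/Ω = 265 kN.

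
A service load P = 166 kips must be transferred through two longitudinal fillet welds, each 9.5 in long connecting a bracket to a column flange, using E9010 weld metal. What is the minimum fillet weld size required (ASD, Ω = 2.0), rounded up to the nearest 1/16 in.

E90XX → F_EXX = 90 ksi.
Total weld length L = 19 in.
Required throat t_e = P × Ω / (0.6 F_EXX × L) = 166 × 2.0 / (0.6 × 90 × 19) = 0.3236 in.
Required leg w = t_e / 0.707 = 0.4577 in → use 1/2 in.

w = 1/2 in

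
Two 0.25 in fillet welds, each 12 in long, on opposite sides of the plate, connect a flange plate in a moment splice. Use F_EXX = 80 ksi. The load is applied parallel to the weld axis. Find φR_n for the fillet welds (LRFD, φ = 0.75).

φR_n ≈ 153 kips

Effective throat t_e = 0.707 × 0.25 = 0.1767 in.
Total length L = 24 in; A_we = 0.1767 × 24 = 4.242 in².
F_nw = 0.6 F_EXX = 0.6 × 80 = 48 ksi.
φR_n = 0.75 × 48 × 4.242 = 152.7 kips.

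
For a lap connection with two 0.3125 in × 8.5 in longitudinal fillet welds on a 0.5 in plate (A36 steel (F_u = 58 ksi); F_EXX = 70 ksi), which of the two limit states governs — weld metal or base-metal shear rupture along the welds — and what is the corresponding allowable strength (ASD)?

R_n/Ω ≈ 78.9 kip (weld metal governs)

t_e = 0.707 × 0.3125 = 0.2209 in; L = 17 in.
Weld metal: R_n/Ω = (1/2.0) × 0.6 × 70 × 0.2209 × 17 = 78.87 kip.
Base metal (shear rupture): R_n/Ω = (1/2.0) × 0.6 × 58 × 0.5 × 17 = 147.9 kip.
Governing: weld metal.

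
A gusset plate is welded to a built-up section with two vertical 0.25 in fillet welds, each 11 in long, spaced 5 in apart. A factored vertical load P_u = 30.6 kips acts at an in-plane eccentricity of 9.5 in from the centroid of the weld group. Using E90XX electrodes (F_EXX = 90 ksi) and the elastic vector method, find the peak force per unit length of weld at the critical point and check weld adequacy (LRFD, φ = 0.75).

f_max ≈ 5.61 kip/in; adequate

Total weld length L_w = 22 in. Treat welds as unit-width lines.
Polar moment about centroid: J = 2[d³/12 + d(b/2)²] = 2[11³/12 + 11×2.5²] = 359.3 in³.
Direct shear f_v = P/L_w = 30.6 / 22 = 1.391 kip/in (vertical).
Torsion M = P·e = 30.6 × 9.5 = 290.7 kip·in.
Critical point at (x, y) = (2.5, 5.5) from centroid. f_tx = M·y/J = 4.449 kip/in; f_ty = M·x/J = 2.022 kip/in.
Resultant f_max = √[f_tx² + (f_v + f_ty)²] = √[4.449² + (1.391 + 2.022)²] = 5.608 kip/in.
Capacity per unit length: φr_n = 0.75 × 0.6 × 90 × (0.707 × 0.25) = 7.158 kip/in.
5.608 ≤ 7.158 → adequate.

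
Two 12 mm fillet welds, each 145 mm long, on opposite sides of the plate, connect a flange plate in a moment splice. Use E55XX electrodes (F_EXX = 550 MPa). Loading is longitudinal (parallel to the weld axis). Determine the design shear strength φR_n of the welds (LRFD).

φR_n ≈ 609 kN

Effective throat t_e = 0.707 × 12 = 8.484 mm.
Total length L = 290 mm; A_we = 8.484 × 290 = 2460 mm².
F_nw = 0.6 F_EXX = 0.6 × 550 = 330 MPa.
φR_n = 0.75 × 330 × 2460 × 10⁻³ = 608.9 kN.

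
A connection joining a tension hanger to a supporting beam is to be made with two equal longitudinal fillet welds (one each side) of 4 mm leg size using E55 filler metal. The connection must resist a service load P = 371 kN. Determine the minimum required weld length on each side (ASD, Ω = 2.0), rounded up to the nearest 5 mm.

L = 400 mm on each side

E55XX → F_EXX = 550 MPa.
Throat t_e = 0.707 × 4 = 2.828 mm.
r_n/Ω = (0.6 × 550 × 2.828) / 2.0 = 466.6 N/mm = 0.4666 kN/mm.
L_req = P / (r_n/Ω) = 371 / 0.4666 = 795.1 mm total.
Per side: 795.1 / 2 = 397.5 mm.
Round up → use L = 400 mm on each side.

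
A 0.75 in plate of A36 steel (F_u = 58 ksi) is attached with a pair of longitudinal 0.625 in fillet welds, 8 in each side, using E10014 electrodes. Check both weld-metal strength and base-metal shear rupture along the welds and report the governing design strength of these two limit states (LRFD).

φR_n ≈ 313 kips (base-metal shear rupture governs)

E100XX → F_EXX = 100 ksi.
t_e = 0.707 × 0.625 = 0.4419 in; L = 16 in.
Weld metal: φR_n = 0.75 × 0.6 × 100 × 0.4419 × 16 = 318.1 kips.
Base metal (shear rupture): φR_n = 0.75 × 0.6 × 58 × 0.75 × 16 = 313.2 kips.
Governing: base-metal shear rupture.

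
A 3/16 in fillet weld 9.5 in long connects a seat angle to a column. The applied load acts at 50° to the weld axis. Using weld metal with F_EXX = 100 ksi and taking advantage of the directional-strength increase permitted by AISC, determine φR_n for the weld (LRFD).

φR_n ≈ 75.7 kip

t_e = 0.707 × 0.1875 = 0.1326 in; A_we = 0.1326 × 9.5 = 1.259 in².
Directional factor: 1.0 + 0.5 sin^1.5(50°) = 1.335.
F_nw = 0.6 × 100 × 1.335 = 80.11 ksi.
φR_n = 0.75 × 80.11 × 1.259 = 75.67 kip.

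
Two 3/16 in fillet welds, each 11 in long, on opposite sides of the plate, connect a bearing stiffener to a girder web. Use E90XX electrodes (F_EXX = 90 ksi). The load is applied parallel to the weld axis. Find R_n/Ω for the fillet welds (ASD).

Effective throat t_e = 0.707 × 0.1875 = 0.1326 in.
Total length L = 22 in; A_we = 0.1326 × 22 = 2.916 in².
F_nw = 0.6 F_EXX = 0.6 × 90 = 54 ksi.
R_n = 54 × 2.916 = 157.5 kip; R_n/Ω = 157.5/2.0 = 78.74 kip.

R_n/Ω ≈ 78.7 kip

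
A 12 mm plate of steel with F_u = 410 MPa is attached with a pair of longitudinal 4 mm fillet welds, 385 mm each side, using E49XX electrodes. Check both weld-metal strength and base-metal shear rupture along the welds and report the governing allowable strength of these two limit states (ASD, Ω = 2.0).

E49XX → F_EXX = 490 MPa.
t_e = 0.707 × 4 = 2.828 mm; L = 770 mm.
Weld metal: R_n/Ω = (1/2.0) × 0.6 × 490 × 2.828 × 770 × 10⁻³ = 320.1 kN.
Base metal (shear rupture): R_n/Ω = (1/2.0) × 0.6 × 410 × 12 × 770 × 10⁻³ = 1137 kN.
Governing: weld metal.

R_n/Ω ≈ 320 kN (weld metal governs)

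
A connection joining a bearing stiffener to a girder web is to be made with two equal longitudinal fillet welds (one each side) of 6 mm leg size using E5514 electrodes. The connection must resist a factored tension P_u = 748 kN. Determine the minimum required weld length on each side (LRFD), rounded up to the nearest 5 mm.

L = 360 mm on each side

E55XX → F_EXX = 550 MPa.
Throat t_e = 0.707 × 6 = 4.242 mm.
φr_n = 0.75 × 0.6 × 550 × 4.242 × 10⁻³ = 1.05 kN/mm.
L_req = P_u / φr_n = 748 / 1.05 = 712.5 mm total.
Per side: 712.5 / 2 = 356.2 mm.
Round up → use L = 360 mm on each side.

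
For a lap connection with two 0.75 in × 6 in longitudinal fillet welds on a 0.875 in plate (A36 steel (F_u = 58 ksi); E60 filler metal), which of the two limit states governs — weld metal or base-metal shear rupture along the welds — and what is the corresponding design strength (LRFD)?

E60XX → F_EXX = 60 ksi.
t_e = 0.707 × 0.75 = 0.5302 in; L = 12 in.
Weld metal: φR_n = 0.75 × 0.6 × 60 × 0.5302 × 12 = 171.8 kip.
Base metal (shear rupture): φR_n = 0.75 × 0.6 × 58 × 0.875 × 12 = 274 kip.
Governing: weld metal.

φR_n ≈ 172 kip (weld metal governs)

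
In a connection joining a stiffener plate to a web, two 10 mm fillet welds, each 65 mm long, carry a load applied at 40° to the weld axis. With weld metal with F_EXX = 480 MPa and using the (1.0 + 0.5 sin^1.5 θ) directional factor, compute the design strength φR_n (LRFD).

t_e = 0.707 × 10 = 7.07 mm; A_we = 7.07 × 130 = 919.1 mm².
Directional factor: 1.0 + 0.5 sin^1.5(40°) = 1.258.
F_nw = 0.6 × 480 × 1.258 = 362.2 MPa.
φR_n = 0.75 × 362.2 × 919.1 × 10⁻³ = 249.7 kN.

φR_n ≈ 250 kN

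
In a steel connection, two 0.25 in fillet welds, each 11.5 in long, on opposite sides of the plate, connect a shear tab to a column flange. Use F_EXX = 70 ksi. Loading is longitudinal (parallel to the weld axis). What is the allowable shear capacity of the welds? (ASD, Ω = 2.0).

R_n/Ω ≈ 85.4 kips

Effective throat t_e = 0.707 × 0.25 = 0.1767 in.
Total length L = 23 in; A_we = 0.1767 × 23 = 4.065 in².
F_nw = 0.6 F_EXX = 0.6 × 70 = 42 ksi.
R_n = 42 × 4.065 = 170.7 kips; R_n/Ω = 170.7/2.0 = 85.37 kips.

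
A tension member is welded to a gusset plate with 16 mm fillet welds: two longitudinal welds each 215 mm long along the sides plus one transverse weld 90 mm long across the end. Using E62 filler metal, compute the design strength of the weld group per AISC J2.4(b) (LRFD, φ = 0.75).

E62XX → F_EXX = 620 MPa.
t_e = 0.707 × 16 = 11.31 mm.
R_nwl = 0.6 × 620 × 11.31 × 430 × 10⁻³ = 1809 kN (longitudinal, 2 welds).
R_nwt = 0.6 × 620 × 11.31 × 90 × 10⁻³ = 378.7 kN (transverse, base value).
(i) R_nwl + R_nwt = 2188 kN; (ii) 0.85 R_nwl + 1.5 R_nwt = 2106 kN.
R_n = max = 2188 kN [governs: (i)]; φR_n = 1641 kN.

φR_n ≈ 1640 kN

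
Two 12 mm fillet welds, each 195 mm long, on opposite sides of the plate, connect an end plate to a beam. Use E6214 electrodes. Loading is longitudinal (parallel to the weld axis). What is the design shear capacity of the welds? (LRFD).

E62XX → F_EXX = 620 MPa.
Effective throat t_e = 0.707 × 12 = 8.484 mm.
Total length L = 390 mm; A_we = 8.484 × 390 = 3309 mm².
F_nw = 0.6 F_EXX = 0.6 × 620 = 372 MPa.
φR_n = 0.75 × 372 × 3309 × 10⁻³ = 923.1 kN.

φR_n ≈ 923 kN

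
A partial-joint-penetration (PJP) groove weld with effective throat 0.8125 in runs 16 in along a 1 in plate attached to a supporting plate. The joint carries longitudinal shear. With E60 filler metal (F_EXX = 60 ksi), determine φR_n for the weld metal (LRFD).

Effective throat (given) t_e = 0.8125 in.
A_we = 0.8125 × 16 = 13 in².
F_nw = 0.6 F_EXX = 36 ksi.
φR_n = 0.75 × 36 × 13 = 351 kip.

φR_n ≈ 351 kip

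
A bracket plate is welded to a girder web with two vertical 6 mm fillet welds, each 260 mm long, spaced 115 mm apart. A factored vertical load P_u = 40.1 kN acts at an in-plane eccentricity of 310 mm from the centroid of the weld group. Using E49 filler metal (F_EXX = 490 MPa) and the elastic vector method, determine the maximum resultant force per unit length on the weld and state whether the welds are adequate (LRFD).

f_max ≈ 417 N/mm; adequate

Total weld length L_w = 520 mm. Treat welds as unit-width lines.
Polar moment about centroid: J = 2[d³/12 + d(b/2)²] = 2[260³/12 + 260×57.5²] = 4649000 mm³.
Direct shear f_v = P/L_w = 40.1×10³ / 520 = 77.12 N/mm (vertical).
Torsion M = P·e = 40.1×10³ × 310 = 12431000 N·mm.
Critical point at (x, y) = (57.5, 130) from centroid. f_tx = M·y/J = 347.6 N/mm; f_ty = M·x/J = 153.8 N/mm.
Resultant f_max = √[f_tx² + (f_v + f_ty)²] = √[347.6² + (77.12 + 153.8)²] = 417.3 N/mm.
Capacity per unit length: φr_n = 0.75 × 0.6 × 490 × (0.707 × 6) = 935.4 N/mm.
417.3 ≤ 935.4 → adequate.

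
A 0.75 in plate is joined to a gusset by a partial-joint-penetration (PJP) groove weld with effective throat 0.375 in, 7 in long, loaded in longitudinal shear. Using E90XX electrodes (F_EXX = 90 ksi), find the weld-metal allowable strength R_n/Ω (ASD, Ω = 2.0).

R_n/Ω ≈ 70.9 kip

Effective throat (given) t_e = 0.375 in.
A_we = 0.375 × 7 = 2.625 in².
F_nw = 0.6 F_EXX = 54 ksi.
R_n/Ω = (54 × 2.625) / 2.0 = 70.88 kip.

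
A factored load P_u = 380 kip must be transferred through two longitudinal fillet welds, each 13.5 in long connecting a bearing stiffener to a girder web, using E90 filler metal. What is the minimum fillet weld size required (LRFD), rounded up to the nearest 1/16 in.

E90XX → F_EXX = 90 ksi.
Total weld length L = 27 in.
Required throat t_e = P_u / (φ × 0.6 F_EXX × L) = 380 / (0.75 × 0.6 × 90 × 27) = 0.3475 in.
Required leg w = t_e / 0.707 = 0.4915 in → use 1/2 in.

w = 1/2 in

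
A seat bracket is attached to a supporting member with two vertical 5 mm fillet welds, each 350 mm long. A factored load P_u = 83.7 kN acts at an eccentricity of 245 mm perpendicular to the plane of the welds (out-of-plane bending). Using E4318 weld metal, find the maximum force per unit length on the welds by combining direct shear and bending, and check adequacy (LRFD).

f_max ≈ 516 N/mm; adequate

E43XX → F_EXX = 430 MPa.
L_w = 2 × 350 = 700 mm; section modulus (unit throat) S = 2 × L²/6 = 40830 mm².
Direct shear f_v = P/L_w = 83.7×10³/700 = 119.6 N/mm.
Moment M = P × e = 83.7×10³ × 245 = 20506000 N·mm; bending f_b = M/S = 502.2 N/mm.
f_max = √(f_v² + f_b²) = √(119.6² + 502.2²) = 516.2 N/mm.
φr_n = 0.75 × 0.6 × 430 × (0.707 × 5) = 684 N/mm → adequate.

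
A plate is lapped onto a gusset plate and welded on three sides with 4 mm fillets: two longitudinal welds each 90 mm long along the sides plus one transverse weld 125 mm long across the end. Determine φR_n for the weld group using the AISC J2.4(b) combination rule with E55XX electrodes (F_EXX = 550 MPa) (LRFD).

φR_n ≈ 238 kN

t_e = 0.707 × 4 = 2.828 mm.
R_nwl = 0.6 × 550 × 2.828 × 180 × 10⁻³ = 168 kN (longitudinal, 2 welds).
R_nwt = 0.6 × 550 × 2.828 × 125 × 10⁻³ = 116.7 kN (transverse, base value).
(i) R_nwl + R_nwt = 284.6 kN; (ii) 0.85 R_nwl + 1.5 R_nwt = 317.8 kN.
R_n = max = 317.8 kN [governs: (ii)]; φR_n = 238.3 kN.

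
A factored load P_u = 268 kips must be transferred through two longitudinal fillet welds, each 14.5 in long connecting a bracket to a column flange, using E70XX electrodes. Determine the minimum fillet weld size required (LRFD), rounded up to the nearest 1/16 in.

E70XX → F_EXX = 70 ksi.
Total weld length L = 29 in.
Required throat t_e = P_u / (φ × 0.6 F_EXX × L) = 268 / (0.75 × 0.6 × 70 × 29) = 0.2934 in.
Required leg w = t_e / 0.707 = 0.415 in → use 7/16 in.

w = 7/16 in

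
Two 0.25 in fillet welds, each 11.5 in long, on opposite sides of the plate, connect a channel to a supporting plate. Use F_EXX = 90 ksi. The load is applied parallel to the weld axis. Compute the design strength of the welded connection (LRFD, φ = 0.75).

φR_n ≈ 165 kip

Effective throat t_e = 0.707 × 0.25 = 0.1767 in.
Total length L = 23 in; A_we = 0.1767 × 23 = 4.065 in².
F_nw = 0.6 F_EXX = 0.6 × 90 = 54 ksi.
φR_n = 0.75 × 54 × 4.065 = 164.6 kip.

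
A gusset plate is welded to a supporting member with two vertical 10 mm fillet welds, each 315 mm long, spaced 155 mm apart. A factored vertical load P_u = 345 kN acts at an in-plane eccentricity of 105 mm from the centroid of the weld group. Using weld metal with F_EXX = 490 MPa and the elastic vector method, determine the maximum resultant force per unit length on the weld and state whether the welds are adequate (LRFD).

f_max ≈ 1070 N/mm; adequate

Total weld length L_w = 630 mm. Treat welds as unit-width lines.
Polar moment about centroid: J = 2[d³/12 + d(b/2)²] = 2[315³/12 + 315×77.5²] = 8993000 mm³.
Direct shear f_v = P/L_w = 345×10³ / 630 = 547.6 N/mm (vertical).
Torsion M = P·e = 345×10³ × 105 = 36225000 N·mm.
Critical point at (x, y) = (77.5, 157.5) from centroid. f_tx = M·y/J = 634.4 N/mm; f_ty = M·x/J = 312.2 N/mm.
Resultant f_max = √[f_tx² + (f_v + f_ty)²] = √[634.4² + (547.6 + 312.2)²] = 1069 N/mm.
Capacity per unit length: φr_n = 0.75 × 0.6 × 490 × (0.707 × 10) = 1559 N/mm.
1069 ≤ 1559 → adequate.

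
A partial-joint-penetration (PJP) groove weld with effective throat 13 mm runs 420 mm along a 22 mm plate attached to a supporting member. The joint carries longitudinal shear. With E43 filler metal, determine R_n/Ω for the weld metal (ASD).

R_n/Ω ≈ 704 kN

E43XX → F_EXX = 430 MPa.
Effective throat (given) t_e = 13 mm.
A_we = 13 × 420 = 5460 mm².
F_nw = 0.6 F_EXX = 258 MPa.
R_n/Ω = (258 × 5460) / 2.0 × 10⁻³ = 704.3 kN.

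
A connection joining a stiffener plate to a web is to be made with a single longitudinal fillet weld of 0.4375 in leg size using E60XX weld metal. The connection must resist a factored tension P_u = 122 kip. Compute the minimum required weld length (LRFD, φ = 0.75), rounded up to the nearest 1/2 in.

E60XX → F_EXX = 60 ksi.
Throat t_e = 0.707 × 0.4375 = 0.3093 in.
φr_n = 0.75 × 0.6 × 60 × 0.3093 = 8.351 kip/in.
L_req = P_u / φr_n = 122 / 8.351 = 14.61 in total.
Round up → use L = 15 in.

L = 15 in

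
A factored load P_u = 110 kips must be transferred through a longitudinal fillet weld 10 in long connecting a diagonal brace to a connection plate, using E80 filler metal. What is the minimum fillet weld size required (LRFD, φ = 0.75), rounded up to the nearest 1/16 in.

w = 7/16 in

E80XX → F_EXX = 80 ksi.
Total weld length L = 10 in.
Required throat t_e = P_u / (φ × 0.6 F_EXX × L) = 110 / (0.75 × 0.6 × 80 × 10) = 0.3056 in.
Required leg w = t_e / 0.707 = 0.4322 in → use 7/16 in.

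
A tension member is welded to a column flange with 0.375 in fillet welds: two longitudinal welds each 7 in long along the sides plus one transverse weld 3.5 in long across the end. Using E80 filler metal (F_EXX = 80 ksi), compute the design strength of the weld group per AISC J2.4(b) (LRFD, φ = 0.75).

φR_n ≈ 167 kips

t_e = 0.707 × 0.375 = 0.2651 in.
R_nwl = 0.6 × 80 × 0.2651 × 14 = 178.2 kips (longitudinal, 2 welds).
R_nwt = 0.6 × 80 × 0.2651 × 3.5 = 44.54 kips (transverse, base value).
(i) R_nwl + R_nwt = 222.7 kips; (ii) 0.85 R_nwl + 1.5 R_nwt = 218.3 kips.
R_n = max = 222.7 kips [governs: (i)]; φR_n = 167 kips.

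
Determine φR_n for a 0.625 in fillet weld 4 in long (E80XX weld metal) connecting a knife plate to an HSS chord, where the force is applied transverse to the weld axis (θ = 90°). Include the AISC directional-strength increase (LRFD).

E80XX → F_EXX = 80 ksi.
t_e = 0.707 × 0.625 = 0.4419 in; A_we = 0.4419 × 4 = 1.767 in².
Directional factor: 1.0 + 0.5 sin^1.5(90°) = 1.5.
F_nw = 0.6 × 80 × 1.5 = 72 ksi.
φR_n = 0.75 × 72 × 1.767 = 95.44 kips.

φR_n ≈ 95.4 kips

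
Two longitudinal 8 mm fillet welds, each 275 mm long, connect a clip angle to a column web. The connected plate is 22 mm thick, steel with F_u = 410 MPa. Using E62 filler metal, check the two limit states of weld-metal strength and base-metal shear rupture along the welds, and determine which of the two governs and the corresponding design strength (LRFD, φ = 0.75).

E62XX → F_EXX = 620 MPa.
t_e = 0.707 × 8 = 5.656 mm; L = 550 mm.
Weld metal: φR_n = 0.75 × 0.6 × 620 × 5.656 × 550 × 10⁻³ = 867.9 kN.
Base metal (shear rupture): φR_n = 0.75 × 0.6 × 410 × 22 × 550 × 10⁻³ = 2232 kN.
Governing: weld metal.

φR_n ≈ 868 kN (weld metal governs)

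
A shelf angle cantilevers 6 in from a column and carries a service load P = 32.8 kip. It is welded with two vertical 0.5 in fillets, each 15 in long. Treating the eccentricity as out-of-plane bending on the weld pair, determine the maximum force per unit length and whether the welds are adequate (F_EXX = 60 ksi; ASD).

L_w = 2 × 15 = 30 in; section modulus (unit throat) S = 2 × L²/6 = 75 in².
Direct shear f_v = P/L_w = 32.8/30 = 1.093 kip/in.
Moment M = P × e = 32.8 × 6 = 196.8 kip·in; bending f_b = M/S = 2.624 kip/in.
f_max = √(f_v² + f_b²) = √(1.093² + 2.624²) = 2.843 kip/in.
r_n/Ω = (1/2.0) × 0.6 × 60 × (0.707 × 0.5) = 6.363 kip/in → adequate.

f_max ≈ 2.84 kip/in; adequate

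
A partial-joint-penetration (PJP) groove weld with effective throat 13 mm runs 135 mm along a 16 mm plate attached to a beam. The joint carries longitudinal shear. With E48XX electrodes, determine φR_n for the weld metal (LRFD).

φR_n ≈ 379 kN

E48XX → F_EXX = 480 MPa.
Effective throat (given) t_e = 13 mm.
A_we = 13 × 135 = 1755 mm².
F_nw = 0.6 F_EXX = 288 MPa.
φR_n = 0.75 × 288 × 1755 × 10⁻³ = 379.1 kN.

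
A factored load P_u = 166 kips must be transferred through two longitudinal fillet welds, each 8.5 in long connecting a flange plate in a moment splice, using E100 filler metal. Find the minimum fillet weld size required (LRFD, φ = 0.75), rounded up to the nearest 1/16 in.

E100XX → F_EXX = 100 ksi.
Total weld length L = 17 in.
Required throat t_e = P_u / (φ × 0.6 F_EXX × L) = 166 / (0.75 × 0.6 × 100 × 17) = 0.217 in.
Required leg w = t_e / 0.707 = 0.3069 in → use 5/16 in.

w = 5/16 in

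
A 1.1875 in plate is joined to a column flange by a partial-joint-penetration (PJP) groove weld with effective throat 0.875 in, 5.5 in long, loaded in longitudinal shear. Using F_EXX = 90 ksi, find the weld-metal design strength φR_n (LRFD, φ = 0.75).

Effective throat (given) t_e = 0.875 in.
A_we = 0.875 × 5.5 = 4.812 in².
F_nw = 0.6 F_EXX = 54 ksi.
φR_n = 0.75 × 54 × 4.812 = 194.9 kips.

φR_n ≈ 195 kips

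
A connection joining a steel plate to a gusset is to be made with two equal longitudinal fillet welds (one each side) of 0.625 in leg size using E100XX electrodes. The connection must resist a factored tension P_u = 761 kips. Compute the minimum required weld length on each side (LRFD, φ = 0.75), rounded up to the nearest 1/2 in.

L = 19.5 in on each side

E100XX → F_EXX = 100 ksi.
Throat t_e = 0.707 × 0.625 = 0.4419 in.
φr_n = 0.75 × 0.6 × 100 × 0.4419 = 19.88 kips/in.
L_req = P_u / φr_n = 761 / 19.88 = 38.27 in total.
Per side: 38.27 / 2 = 19.14 in.
Round up → use L = 19.5 in on each side.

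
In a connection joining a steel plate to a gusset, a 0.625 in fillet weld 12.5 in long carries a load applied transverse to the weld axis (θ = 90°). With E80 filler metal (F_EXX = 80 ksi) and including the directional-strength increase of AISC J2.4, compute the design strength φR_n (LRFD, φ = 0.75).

φR_n ≈ 298 kips

t_e = 0.707 × 0.625 = 0.4419 in; A_we = 0.4419 × 12.5 = 5.523 in².
Directional factor: 1.0 + 0.5 sin^1.5(90°) = 1.5.
F_nw = 0.6 × 80 × 1.5 = 72 ksi.
φR_n = 0.75 × 72 × 5.523 = 298.3 kips.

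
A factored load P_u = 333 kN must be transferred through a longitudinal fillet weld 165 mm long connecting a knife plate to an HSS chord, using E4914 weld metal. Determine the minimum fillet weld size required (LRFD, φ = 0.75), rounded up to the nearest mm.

w = 13 mm

E49XX → F_EXX = 490 MPa.
Total weld length L = 165 mm.
Required throat t_e = P_u / (φ × 0.6 F_EXX × L) = 333 / (0.75 × 0.6 × 490 × 165 × 10⁻³) = 9.153 mm.
Required leg w = t_e / 0.707 = 12.95 mm → use 13 mm.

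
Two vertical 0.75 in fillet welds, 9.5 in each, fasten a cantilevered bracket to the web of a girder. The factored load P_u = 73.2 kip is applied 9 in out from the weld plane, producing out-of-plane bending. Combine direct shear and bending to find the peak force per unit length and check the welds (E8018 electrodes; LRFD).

f_max ≈ 22.2 kip/in; NOT adequate

E80XX → F_EXX = 80 ksi.
L_w = 2 × 9.5 = 19 in; section modulus (unit throat) S = 2 × L²/6 = 30.08 in².
Direct shear f_v = P/L_w = 73.2/19 = 3.853 kip/in.
Moment M = P × e = 73.2 × 9 = 658.8 kip·in; bending f_b = M/S = 21.9 kip/in.
f_max = √(f_v² + f_b²) = √(3.853² + 21.9²) = 22.24 kip/in.
φr_n = 0.75 × 0.6 × 80 × (0.707 × 0.75) = 19.09 kip/in → NOT adequate.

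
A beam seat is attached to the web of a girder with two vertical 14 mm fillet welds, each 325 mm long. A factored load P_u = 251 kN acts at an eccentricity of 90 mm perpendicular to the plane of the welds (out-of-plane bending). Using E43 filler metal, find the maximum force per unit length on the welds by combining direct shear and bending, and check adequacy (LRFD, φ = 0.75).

f_max ≈ 749 N/mm; adequate

E43XX → F_EXX = 430 MPa.
L_w = 2 × 325 = 650 mm; section modulus (unit throat) S = 2 × L²/6 = 35210 mm².
Direct shear f_v = P/L_w = 251×10³/650 = 386.2 N/mm.
Moment M = P × e = 251×10³ × 90 = 22590000 N·mm; bending f_b = M/S = 641.6 N/mm.
f_max = √(f_v² + f_b²) = √(386.2² + 641.6²) = 748.9 N/mm.
φr_n = 0.75 × 0.6 × 430 × (0.707 × 14) = 1915 N/mm → adequate.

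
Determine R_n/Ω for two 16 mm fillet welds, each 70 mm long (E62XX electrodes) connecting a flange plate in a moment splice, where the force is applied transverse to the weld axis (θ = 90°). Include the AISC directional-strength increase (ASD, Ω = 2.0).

E62XX → F_EXX = 620 MPa.
t_e = 0.707 × 16 = 11.31 mm; A_we = 11.31 × 140 = 1584 mm².
Directional factor: 1.0 + 0.5 sin^1.5(90°) = 1.5.
F_nw = 0.6 × 620 × 1.5 = 558 MPa.
R_n/Ω = (558 × 1584) / 2.0 × 10⁻³ = 441.8 kN.

R_n/Ω ≈ 442 kN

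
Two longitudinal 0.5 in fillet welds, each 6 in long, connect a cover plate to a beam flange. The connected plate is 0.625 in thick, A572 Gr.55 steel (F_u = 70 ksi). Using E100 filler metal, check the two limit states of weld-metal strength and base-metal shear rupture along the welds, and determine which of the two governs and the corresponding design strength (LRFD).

φR_n ≈ 191 kip (weld metal governs)

E100XX → F_EXX = 100 ksi.
t_e = 0.707 × 0.5 = 0.3535 in; L = 12 in.
Weld metal: φR_n = 0.75 × 0.6 × 100 × 0.3535 × 12 = 190.9 kip.
Base metal (shear rupture): φR_n = 0.75 × 0.6 × 70 × 0.625 × 12 = 236.2 kip.
Governing: weld metal.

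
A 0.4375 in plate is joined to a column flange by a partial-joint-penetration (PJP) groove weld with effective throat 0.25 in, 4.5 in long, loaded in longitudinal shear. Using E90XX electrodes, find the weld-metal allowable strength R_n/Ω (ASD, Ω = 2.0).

R_n/Ω ≈ 30.4 kip

E90XX → F_EXX = 90 ksi.
Effective throat (given) t_e = 0.25 in.
A_we = 0.25 × 4.5 = 1.125 in².
F_nw = 0.6 F_EXX = 54 ksi.
R_n/Ω = (54 × 1.125) / 2.0 = 30.38 kip.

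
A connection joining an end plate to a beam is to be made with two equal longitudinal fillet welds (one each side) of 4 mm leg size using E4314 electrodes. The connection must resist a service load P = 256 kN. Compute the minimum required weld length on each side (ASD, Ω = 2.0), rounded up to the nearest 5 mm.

E43XX → F_EXX = 430 MPa.
Throat t_e = 0.707 × 4 = 2.828 mm.
r_n/Ω = (0.6 × 430 × 2.828) / 2.0 = 364.8 N/mm = 0.3648 kN/mm.
L_req = P / (r_n/Ω) = 256 / 0.3648 = 701.7 mm total.
Per side: 701.7 / 2 = 350.9 mm.
Round up → use L = 355 mm on each side.

L = 355 mm on each side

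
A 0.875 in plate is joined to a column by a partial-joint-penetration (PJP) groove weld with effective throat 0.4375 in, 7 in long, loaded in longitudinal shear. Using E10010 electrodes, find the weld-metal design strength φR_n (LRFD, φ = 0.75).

φR_n ≈ 138 kip

E100XX → F_EXX = 100 ksi.
Effective throat (given) t_e = 0.4375 in.
A_we = 0.4375 × 7 = 3.062 in².
F_nw = 0.6 F_EXX = 60 ksi.
φR_n = 0.75 × 60 × 3.062 = 137.8 kip.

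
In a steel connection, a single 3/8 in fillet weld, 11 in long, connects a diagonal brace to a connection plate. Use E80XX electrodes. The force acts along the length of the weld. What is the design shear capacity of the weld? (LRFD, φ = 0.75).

φR_n ≈ 105 kip

E80XX → F_EXX = 80 ksi.
Effective throat t_e = 0.707 × 0.375 = 0.2651 in.
Total length L = 11 in; A_we = 0.2651 × 11 = 2.916 in².
F_nw = 0.6 F_EXX = 0.6 × 80 = 48 ksi.
φR_n = 0.75 × 48 × 2.916 = 105 kip.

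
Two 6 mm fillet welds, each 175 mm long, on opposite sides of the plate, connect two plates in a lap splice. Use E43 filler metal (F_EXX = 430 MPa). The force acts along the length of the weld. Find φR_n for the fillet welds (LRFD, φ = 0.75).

Effective throat t_e = 0.707 × 6 = 4.242 mm.
Total length L = 350 mm; A_we = 4.242 × 350 = 1485 mm².
F_nw = 0.6 F_EXX = 0.6 × 430 = 258 MPa.
φR_n = 0.75 × 258 × 1485 × 10⁻³ = 287.3 kN.

φR_n ≈ 287 kN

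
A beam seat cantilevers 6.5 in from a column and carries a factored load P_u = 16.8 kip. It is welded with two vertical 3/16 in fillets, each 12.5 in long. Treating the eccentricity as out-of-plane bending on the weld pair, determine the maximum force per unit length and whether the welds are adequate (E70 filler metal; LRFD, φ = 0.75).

E70XX → F_EXX = 70 ksi.
L_w = 2 × 12.5 = 25 in; section modulus (unit throat) S = 2 × L²/6 = 52.08 in².
Direct shear f_v = P/L_w = 16.8/25 = 0.672 kip/in.
Moment M = P × e = 16.8 × 6.5 = 109.2 kip·in; bending f_b = M/S = 2.097 kip/in.
f_max = √(f_v² + f_b²) = √(0.672² + 2.097²) = 2.202 kip/in.
φr_n = 0.75 × 0.6 × 70 × (0.707 × 0.1875) = 4.176 kip/in → adequate.

f_max ≈ 2.2 kip/in; adequate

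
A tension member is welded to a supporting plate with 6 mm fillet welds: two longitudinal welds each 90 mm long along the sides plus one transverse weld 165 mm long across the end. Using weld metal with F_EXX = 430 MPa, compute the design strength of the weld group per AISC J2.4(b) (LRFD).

φR_n ≈ 329 kN

t_e = 0.707 × 6 = 4.242 mm.
R_nwl = 0.6 × 430 × 4.242 × 180 × 10⁻³ = 197 kN (longitudinal, 2 welds).
R_nwt = 0.6 × 430 × 4.242 × 165 × 10⁻³ = 180.6 kN (transverse, base value).
(i) R_nwl + R_nwt = 377.6 kN; (ii) 0.85 R_nwl + 1.5 R_nwt = 438.3 kN.
R_n = max = 438.3 kN [governs: (ii)]; φR_n = 328.7 kN.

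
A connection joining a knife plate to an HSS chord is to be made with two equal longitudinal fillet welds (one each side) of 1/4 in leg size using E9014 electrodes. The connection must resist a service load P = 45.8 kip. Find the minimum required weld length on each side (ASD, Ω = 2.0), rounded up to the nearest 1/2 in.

L = 5 in on each side

E90XX → F_EXX = 90 ksi.
Throat t_e = 0.707 × 0.25 = 0.1767 in.
r_n/Ω = (0.6 × 90 × 0.1767) / 2.0 = 4.772 kip/in.
L_req = P / (r_n/Ω) = 45.8 / 4.772 = 9.597 in total.
Per side: 9.597 / 2 = 4.799 in.
Round up → use L = 5 in on each side.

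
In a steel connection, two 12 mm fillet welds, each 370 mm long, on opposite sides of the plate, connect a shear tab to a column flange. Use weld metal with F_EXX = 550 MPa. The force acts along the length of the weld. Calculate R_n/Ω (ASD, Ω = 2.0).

R_n/Ω ≈ 1040 kN

Effective throat t_e = 0.707 × 12 = 8.484 mm.
Total length L = 740 mm; A_we = 8.484 × 740 = 6278 mm².
F_nw = 0.6 F_EXX = 0.6 × 550 = 330 MPa.
R_n = 330 × 6278 × 10⁻³ = 2072 kN; R_n/Ω = 2072/2.0 = 1036 kN.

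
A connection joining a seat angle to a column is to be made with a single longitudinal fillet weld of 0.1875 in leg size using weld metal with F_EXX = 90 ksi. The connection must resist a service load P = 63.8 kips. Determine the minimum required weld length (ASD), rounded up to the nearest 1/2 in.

L = 18 in

Throat t_e = 0.707 × 0.1875 = 0.1326 in.
r_n/Ω = (0.6 × 90 × 0.1326) / 2.0 = 3.579 kip/in.
L_req = P / (r_n/Ω) = 63.8 / 3.579 = 17.83 in total.
Round up → use L = 18 in.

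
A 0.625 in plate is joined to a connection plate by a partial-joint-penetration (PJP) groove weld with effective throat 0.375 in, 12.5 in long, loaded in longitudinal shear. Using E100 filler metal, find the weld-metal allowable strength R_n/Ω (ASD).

R_n/Ω ≈ 141 kips

E100XX → F_EXX = 100 ksi.
Effective throat (given) t_e = 0.375 in.
A_we = 0.375 × 12.5 = 4.688 in².
F_nw = 0.6 F_EXX = 60 ksi.
R_n/Ω = (60 × 4.688) / 2.0 = 140.6 kips.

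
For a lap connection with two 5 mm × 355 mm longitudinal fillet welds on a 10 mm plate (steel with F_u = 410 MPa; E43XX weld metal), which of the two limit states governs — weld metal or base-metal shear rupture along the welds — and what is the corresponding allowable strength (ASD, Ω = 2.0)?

R_n/Ω ≈ 324 kN (weld metal governs)

E43XX → F_EXX = 430 MPa.
t_e = 0.707 × 5 = 3.535 mm; L = 710 mm.
Weld metal: R_n/Ω = (1/2.0) × 0.6 × 430 × 3.535 × 710 × 10⁻³ = 323.8 kN.
Base metal (shear rupture): R_n/Ω = (1/2.0) × 0.6 × 410 × 10 × 710 × 10⁻³ = 873.3 kN.
Governing: weld metal.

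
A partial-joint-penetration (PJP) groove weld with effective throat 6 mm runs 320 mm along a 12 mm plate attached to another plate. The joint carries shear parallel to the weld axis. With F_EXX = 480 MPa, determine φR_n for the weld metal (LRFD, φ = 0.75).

φR_n ≈ 415 kN

Effective throat (given) t_e = 6 mm.
A_we = 6 × 320 = 1920 mm².
F_nw = 0.6 F_EXX = 288 MPa.
φR_n = 0.75 × 288 × 1920 × 10⁻³ = 414.7 kN.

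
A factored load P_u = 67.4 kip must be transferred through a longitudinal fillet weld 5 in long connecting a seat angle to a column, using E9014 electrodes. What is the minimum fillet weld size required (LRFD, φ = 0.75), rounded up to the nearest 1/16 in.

E90XX → F_EXX = 90 ksi.
Total weld length L = 5 in.
Required throat t_e = P_u / (φ × 0.6 F_EXX × L) = 67.4 / (0.75 × 0.6 × 90 × 5) = 0.3328 in.
Required leg w = t_e / 0.707 = 0.4708 in → use 1/2 in.

w = 1/2 in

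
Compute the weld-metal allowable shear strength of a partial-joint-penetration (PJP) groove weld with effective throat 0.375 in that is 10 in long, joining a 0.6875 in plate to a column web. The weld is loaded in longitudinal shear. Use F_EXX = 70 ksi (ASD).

R_n/Ω ≈ 78.8 kips

Effective throat (given) t_e = 0.375 in.
A_we = 0.375 × 10 = 3.75 in².
F_nw = 0.6 F_EXX = 42 ksi.
R_n/Ω = (42 × 3.75) / 2.0 = 78.75 kips.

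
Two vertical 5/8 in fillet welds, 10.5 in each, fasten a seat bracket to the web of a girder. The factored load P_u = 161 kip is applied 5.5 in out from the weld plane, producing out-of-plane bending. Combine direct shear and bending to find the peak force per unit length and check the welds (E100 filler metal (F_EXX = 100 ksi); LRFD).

f_max ≈ 25.3 kip/in; NOT adequate

L_w = 2 × 10.5 = 21 in; section modulus (unit throat) S = 2 × L²/6 = 36.75 in².
Direct shear f_v = P/L_w = 161/21 = 7.667 kip/in.
Moment M = P × e = 161 × 5.5 = 885.5 kip·in; bending f_b = M/S = 24.1 kip/in.
f_max = √(f_v² + f_b²) = √(7.667² + 24.1²) = 25.29 kip/in.
φr_n = 0.75 × 0.6 × 100 × (0.707 × 0.625) = 19.88 kip/in → NOT adequate.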